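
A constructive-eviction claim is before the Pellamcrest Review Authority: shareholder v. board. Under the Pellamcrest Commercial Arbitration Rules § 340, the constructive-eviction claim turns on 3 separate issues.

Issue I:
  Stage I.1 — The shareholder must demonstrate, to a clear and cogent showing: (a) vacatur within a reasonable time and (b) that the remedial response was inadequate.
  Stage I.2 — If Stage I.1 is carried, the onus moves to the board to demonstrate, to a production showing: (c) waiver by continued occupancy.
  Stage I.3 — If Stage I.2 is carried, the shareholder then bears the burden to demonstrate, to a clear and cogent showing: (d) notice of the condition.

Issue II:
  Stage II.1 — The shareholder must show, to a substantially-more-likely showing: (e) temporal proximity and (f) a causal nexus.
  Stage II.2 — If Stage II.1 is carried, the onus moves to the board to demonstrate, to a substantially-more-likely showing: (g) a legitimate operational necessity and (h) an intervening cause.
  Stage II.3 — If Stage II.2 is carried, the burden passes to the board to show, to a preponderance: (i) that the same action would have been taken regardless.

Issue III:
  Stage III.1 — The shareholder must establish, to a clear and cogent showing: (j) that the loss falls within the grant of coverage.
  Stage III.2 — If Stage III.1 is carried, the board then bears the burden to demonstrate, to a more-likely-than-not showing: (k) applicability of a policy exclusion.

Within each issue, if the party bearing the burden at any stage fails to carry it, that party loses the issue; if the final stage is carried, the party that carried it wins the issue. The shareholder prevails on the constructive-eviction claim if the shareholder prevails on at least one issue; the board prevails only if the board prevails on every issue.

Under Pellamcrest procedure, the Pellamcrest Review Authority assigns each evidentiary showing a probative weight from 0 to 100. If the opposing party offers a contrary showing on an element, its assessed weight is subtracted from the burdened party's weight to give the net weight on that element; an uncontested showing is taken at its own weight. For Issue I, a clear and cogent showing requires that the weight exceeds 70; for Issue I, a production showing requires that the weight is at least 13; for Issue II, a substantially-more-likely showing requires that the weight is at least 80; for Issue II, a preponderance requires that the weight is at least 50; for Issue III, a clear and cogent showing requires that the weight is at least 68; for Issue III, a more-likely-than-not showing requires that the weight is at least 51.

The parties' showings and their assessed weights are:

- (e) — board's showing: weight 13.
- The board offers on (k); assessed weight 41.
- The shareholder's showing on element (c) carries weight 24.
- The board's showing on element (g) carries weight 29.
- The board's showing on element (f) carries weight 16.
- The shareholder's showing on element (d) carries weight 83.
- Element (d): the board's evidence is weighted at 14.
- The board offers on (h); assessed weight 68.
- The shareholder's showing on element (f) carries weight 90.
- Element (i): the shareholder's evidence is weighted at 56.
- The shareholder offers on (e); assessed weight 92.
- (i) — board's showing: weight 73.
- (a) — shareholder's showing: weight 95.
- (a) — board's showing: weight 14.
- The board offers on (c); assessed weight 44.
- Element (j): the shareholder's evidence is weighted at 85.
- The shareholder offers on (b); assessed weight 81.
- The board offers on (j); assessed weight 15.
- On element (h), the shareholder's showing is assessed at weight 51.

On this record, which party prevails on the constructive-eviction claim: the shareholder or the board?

— Issue I —
At Stage I.1 the shareholder must meet a clear and cogent showing (weight exceeds 70): on (a) the weight is 95 less the opposing 14 gives net 81, > 70, so (a) meets the standard; on (b) the weight is 81, which does exceed 70, so (b) meets the standard.
  Stage I.1 is satisfied; the onus moves to the board.
At Stage I.2 the board must meet a production showing (weight is at least 13): on (c) the weight is 44 less the opposing 24 gives net 20, which does reach 13, so (c) meets the standard.
  The board carries Stage I.2; the shareholder now bears the burden.
At Stage I.3 the shareholder must meet a clear and cogent showing (weight exceeds 70): on (d) the weight is 83 less the opposing 14 gives net 69, which does not exceed 70, so (d) does not meet the standard.
  The shareholder does not carry Stage I.3.
The analysis ends at Stage I.3; the board prevails on this issue.
— Issue II —
At Stage II.1 the shareholder must meet a substantially-more-likely showing (weight is at least 80): on (e) the weight is 92 less the opposing 13 gives net 79, < 80, so (e) does not meet the standard; on (f) the weight is 90 less the opposing 16 gives net 74, < 80, so (f) does not meet the standard.
  Not every element is met, so the shareholder fails to carry Stage II.1.
The board prevails on this issue.
— Issue III —
Stage III.1 (shareholder, a clear and cogent showing, weight is at least 68): (j) net 85−15=70 ≥ 68 — meets.
  The shareholder carries Stage III.1; the board now bears the burden.
Stage III.2 (board, a more-likely-than-not showing, weight is at least 51): (k) 41 < 51 — fails.
  The board does not carry Stage III.2.
So the shareholder prevails on this issue.
Per-issue: Issue I → board; Issue II → board; Issue III → shareholder. The shareholder must prevail on at least one issue; overall, the shareholder prevails.

shareholder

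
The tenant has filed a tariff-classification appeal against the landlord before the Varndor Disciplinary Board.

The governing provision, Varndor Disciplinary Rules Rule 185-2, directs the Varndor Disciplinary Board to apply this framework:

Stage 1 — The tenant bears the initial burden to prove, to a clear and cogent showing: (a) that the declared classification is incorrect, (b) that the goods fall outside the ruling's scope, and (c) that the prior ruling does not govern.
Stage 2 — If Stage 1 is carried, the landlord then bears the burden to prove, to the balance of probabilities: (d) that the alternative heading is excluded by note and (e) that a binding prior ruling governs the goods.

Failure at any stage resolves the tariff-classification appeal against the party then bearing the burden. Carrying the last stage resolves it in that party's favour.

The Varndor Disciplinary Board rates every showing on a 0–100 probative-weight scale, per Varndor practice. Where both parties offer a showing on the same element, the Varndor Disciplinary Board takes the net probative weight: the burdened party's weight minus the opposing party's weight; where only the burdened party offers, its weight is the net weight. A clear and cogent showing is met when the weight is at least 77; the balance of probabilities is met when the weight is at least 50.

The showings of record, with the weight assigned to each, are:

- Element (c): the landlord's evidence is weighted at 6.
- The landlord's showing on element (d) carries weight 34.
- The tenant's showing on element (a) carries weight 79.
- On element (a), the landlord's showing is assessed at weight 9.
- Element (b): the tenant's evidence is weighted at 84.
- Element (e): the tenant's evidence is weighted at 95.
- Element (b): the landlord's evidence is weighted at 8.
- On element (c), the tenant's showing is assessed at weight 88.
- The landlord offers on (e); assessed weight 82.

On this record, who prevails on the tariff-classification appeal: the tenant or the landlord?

landlord

At Stage 1 the tenant must meet a clear and cogent showing (weight is at least 77): on (a) the weight is 79 less the opposing 9 gives net 70, which does not reach 77, so (a) does not meet the standard; on (b) the weight is 84 less the opposing 8 gives net 76, which does not reach 77, so (b) does not meet the standard; on (c) the weight is 88 less the opposing 6 gives net 82, ≥ 77, so (c) meets the standard.
  The tenant does not carry Stage 1.
The landlord prevails.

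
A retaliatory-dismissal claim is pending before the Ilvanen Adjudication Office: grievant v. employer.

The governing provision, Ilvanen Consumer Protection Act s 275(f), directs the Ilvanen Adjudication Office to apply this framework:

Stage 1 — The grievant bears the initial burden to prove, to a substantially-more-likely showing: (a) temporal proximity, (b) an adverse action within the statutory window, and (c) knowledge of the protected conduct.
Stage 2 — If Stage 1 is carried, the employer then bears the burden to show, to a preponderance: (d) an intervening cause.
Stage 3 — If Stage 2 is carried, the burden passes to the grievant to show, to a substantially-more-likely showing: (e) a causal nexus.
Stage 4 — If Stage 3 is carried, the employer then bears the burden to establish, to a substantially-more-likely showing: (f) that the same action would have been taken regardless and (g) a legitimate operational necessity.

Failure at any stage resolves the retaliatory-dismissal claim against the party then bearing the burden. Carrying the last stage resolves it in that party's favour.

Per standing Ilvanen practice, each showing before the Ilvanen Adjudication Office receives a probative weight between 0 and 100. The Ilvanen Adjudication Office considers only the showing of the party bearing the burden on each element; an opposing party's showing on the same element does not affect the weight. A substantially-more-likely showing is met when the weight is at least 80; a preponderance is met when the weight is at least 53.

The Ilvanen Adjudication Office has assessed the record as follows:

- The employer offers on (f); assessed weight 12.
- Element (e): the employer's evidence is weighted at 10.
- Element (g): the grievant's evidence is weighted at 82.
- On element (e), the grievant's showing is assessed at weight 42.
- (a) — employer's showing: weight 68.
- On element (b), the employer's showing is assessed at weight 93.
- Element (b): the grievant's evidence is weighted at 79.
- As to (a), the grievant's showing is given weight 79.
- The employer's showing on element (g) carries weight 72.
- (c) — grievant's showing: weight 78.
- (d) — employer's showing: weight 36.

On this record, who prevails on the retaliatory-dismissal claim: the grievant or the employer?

employer

Stage 1 (grievant, a substantially-more-likely showing, weight is at least 80): (a) 79 (employer's 68 disregarded) < 80 — fails; (b) 79 (employer's 93 disregarded) < 80 — fails; (c) 78 < 80 — fails.
  The grievant does not carry Stage 1.
The employer prevails.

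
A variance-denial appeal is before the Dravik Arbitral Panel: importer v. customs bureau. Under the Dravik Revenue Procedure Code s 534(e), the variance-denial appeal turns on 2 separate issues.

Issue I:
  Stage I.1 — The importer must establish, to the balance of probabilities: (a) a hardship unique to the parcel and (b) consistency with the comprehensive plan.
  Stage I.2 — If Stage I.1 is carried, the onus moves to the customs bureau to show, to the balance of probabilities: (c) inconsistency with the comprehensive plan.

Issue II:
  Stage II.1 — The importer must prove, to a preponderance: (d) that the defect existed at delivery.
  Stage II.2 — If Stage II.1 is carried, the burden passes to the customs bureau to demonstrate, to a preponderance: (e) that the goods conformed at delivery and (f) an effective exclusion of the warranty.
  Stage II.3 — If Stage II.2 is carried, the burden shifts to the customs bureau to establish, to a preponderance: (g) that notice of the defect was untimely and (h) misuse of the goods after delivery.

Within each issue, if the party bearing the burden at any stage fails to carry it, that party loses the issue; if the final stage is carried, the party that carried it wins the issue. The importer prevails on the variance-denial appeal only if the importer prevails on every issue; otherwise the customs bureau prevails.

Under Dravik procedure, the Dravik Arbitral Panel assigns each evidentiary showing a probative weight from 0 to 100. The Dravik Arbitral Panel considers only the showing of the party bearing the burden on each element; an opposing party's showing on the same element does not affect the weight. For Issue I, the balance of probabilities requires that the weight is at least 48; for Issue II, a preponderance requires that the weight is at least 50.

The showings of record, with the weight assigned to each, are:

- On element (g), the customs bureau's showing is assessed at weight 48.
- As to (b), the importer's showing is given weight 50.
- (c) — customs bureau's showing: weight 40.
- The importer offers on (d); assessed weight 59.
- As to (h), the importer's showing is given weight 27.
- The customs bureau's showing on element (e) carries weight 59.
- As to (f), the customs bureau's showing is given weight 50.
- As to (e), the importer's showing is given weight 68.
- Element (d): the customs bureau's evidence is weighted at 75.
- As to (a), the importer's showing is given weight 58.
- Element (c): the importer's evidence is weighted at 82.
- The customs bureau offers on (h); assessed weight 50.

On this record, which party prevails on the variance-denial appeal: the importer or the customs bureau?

importer

— Issue I —
Stage I.1 — burden on importer; standard: the balance of probabilities (weight is at least 48).
    (a): 58 ≥ 48 [met]
    (b): 50 ≥ 48 [met]
  All elements met. The burden passes to the customs bureau.
Stage I.2 — burden on customs bureau; standard: the balance of probabilities (weight is at least 48).
    (c): 40 (importer's 82 disregarded) < 48 [not met]
  Not every element is met, so the customs bureau fails to carry Stage I.2.
So the importer prevails on this issue.
— Issue II —
Stage II.1 (importer, a preponderance, weight is at least 50): (d) 59 (customs bureau's 75 disregarded) ≥ 50 — meets.
  All elements met. The burden passes to the customs bureau.
Stage II.2 (customs bureau, a preponderance, weight is at least 50): (e) 59 (importer's 68 disregarded) ≥ 50 — meets; (f) 50 ≥ 50 — meets.
  All elements met. The customs bureau retains the burden for Stage II.3.
Stage II.3 (customs bureau, a preponderance, weight is at least 50): (g) 48 < 50 — fails; (h) 50 (importer's 27 disregarded) ≥ 50 — meets.
  Not every element is met, so the customs bureau fails to carry Stage II.3.
So the importer prevails on this issue.
Per-issue: Issue I → importer; Issue II → importer. The importer must prevail on every issue; overall, the importer prevails.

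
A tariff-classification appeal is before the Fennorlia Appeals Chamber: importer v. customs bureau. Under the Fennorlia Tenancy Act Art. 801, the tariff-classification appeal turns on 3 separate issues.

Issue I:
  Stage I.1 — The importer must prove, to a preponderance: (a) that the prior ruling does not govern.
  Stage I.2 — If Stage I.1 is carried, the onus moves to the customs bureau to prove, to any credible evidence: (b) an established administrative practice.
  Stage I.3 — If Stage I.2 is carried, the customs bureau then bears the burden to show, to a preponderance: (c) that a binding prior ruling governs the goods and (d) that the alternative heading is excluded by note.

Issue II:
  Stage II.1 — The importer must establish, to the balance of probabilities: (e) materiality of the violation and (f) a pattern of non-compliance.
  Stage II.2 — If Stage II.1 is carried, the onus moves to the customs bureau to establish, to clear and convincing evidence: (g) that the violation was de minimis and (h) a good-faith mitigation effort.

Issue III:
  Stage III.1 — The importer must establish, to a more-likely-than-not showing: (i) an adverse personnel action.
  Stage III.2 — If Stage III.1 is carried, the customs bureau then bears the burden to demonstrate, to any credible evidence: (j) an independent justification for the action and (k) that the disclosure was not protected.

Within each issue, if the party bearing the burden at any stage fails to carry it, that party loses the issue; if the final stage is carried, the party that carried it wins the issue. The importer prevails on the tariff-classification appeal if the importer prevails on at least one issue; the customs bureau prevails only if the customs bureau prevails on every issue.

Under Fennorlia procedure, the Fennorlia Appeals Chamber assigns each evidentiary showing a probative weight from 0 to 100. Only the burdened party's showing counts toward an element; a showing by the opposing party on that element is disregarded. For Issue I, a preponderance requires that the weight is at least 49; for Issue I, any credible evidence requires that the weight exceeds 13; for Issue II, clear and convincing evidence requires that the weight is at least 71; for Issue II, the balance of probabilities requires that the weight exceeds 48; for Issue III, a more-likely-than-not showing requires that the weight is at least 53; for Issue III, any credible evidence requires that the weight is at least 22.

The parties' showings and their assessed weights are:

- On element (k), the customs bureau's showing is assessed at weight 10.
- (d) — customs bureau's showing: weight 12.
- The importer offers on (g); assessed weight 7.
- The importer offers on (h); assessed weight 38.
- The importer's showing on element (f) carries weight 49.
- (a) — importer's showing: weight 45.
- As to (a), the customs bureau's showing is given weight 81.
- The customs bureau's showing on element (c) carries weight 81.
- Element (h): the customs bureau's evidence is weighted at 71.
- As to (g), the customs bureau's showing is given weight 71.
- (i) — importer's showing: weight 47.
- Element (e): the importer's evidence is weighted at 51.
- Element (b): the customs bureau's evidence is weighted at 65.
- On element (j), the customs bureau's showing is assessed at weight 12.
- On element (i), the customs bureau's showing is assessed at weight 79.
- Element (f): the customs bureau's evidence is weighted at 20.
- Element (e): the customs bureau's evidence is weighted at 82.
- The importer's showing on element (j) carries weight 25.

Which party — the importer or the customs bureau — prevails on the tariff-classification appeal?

— Issue I —
At Stage I.1 the importer must meet a preponderance (weight is at least 49): on (a) the weight is 45 (the customs bureau's 81 is given no effect), which does not reach 49, so (a) does not meet the standard.
  Stage I.1 not carried; the importer fails its burden.
The customs bureau prevails on this issue.
— Issue II —
At Stage II.1 the importer must meet the balance of probabilities (weight exceeds 48): on (e) the weight is 51 (the customs bureau's 82 is given no effect), > 48, so (e) meets the standard; on (f) the weight is 49 (the customs bureau's 20 is given no effect), > 48, so (f) meets the standard.
  Stage II.1 is satisfied; the onus moves to the customs bureau.
At Stage II.2 the customs bureau must meet clear and convincing evidence (weight is at least 71): on (g) the weight is 71 (the importer's 7 is given no effect), which does reach 71, so (g) meets the standard; on (h) the weight is 71 (the importer's 38 is given no effect), which does reach 71, so (h) meets the standard.
  Stage II.2 carried; the final stage is satisfied.
With every stage satisfied, the customs bureau prevails on this issue.
— Issue III —
Stage III.1 — burden on importer; standard: a more-likely-than-not showing (weight is at least 53).
    (i): 47 (customs bureau's 79 disregarded) < 53 [not met]
  Stage III.1 not carried; the importer fails its burden.
So the customs bureau prevails on this issue.
Per-issue: Issue I → customs bureau; Issue II → customs bureau; Issue III → customs bureau. The importer must prevail on at least one issue; overall, the customs bureau prevails.

customs bureau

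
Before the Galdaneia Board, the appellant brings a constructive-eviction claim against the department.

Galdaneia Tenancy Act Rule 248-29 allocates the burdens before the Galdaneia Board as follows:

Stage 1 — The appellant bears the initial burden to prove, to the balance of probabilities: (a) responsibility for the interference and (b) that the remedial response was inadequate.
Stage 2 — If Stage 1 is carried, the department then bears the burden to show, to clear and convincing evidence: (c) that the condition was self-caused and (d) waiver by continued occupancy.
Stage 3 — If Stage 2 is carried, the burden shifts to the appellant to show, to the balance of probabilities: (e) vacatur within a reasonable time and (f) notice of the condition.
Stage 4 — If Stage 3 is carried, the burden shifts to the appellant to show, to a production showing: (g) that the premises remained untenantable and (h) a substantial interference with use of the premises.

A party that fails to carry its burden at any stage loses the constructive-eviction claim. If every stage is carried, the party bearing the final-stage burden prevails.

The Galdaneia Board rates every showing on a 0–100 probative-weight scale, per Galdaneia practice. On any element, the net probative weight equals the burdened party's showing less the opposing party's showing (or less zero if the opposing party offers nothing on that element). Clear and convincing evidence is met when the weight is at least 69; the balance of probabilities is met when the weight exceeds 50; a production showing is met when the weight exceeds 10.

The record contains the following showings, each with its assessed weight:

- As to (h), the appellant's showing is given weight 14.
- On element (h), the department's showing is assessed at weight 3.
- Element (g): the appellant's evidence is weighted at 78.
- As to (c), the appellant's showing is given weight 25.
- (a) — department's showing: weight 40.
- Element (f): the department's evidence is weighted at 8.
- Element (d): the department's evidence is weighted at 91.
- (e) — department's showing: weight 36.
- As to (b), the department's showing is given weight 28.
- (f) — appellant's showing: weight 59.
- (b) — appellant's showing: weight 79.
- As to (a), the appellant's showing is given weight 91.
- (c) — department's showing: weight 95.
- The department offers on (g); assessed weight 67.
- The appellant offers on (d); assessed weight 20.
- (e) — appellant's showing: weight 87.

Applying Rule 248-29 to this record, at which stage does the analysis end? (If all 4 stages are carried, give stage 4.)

Stage 1 (appellant, the balance of probabilities, weight exceeds 50): (a) net 91−40=51 > 50 — meets; (b) net 79−28=51 > 50 — meets.
  All elements met. The burden passes to the department.
Stage 2 (department, clear and convincing evidence, weight is at least 69): (c) net 95−25=70 ≥ 69 — meets; (d) net 91−20=71 ≥ 69 — meets.
  Stage 2 is satisfied; the onus moves to the appellant.
Stage 3 (appellant, the balance of probabilities, weight exceeds 50): (e) net 87−36=51 > 50 — meets; (f) net 59−8=51 > 50 — meets.
  All elements met. The appellant retains the burden for Stage 4.
Stage 4 (appellant, a production showing, weight exceeds 10): (g) net 78−67=11 > 10 — meets; (h) net 14−3=11 > 10 — meets.
  All elements met at the final stage.
With every stage satisfied, the appellant prevails.

stage 4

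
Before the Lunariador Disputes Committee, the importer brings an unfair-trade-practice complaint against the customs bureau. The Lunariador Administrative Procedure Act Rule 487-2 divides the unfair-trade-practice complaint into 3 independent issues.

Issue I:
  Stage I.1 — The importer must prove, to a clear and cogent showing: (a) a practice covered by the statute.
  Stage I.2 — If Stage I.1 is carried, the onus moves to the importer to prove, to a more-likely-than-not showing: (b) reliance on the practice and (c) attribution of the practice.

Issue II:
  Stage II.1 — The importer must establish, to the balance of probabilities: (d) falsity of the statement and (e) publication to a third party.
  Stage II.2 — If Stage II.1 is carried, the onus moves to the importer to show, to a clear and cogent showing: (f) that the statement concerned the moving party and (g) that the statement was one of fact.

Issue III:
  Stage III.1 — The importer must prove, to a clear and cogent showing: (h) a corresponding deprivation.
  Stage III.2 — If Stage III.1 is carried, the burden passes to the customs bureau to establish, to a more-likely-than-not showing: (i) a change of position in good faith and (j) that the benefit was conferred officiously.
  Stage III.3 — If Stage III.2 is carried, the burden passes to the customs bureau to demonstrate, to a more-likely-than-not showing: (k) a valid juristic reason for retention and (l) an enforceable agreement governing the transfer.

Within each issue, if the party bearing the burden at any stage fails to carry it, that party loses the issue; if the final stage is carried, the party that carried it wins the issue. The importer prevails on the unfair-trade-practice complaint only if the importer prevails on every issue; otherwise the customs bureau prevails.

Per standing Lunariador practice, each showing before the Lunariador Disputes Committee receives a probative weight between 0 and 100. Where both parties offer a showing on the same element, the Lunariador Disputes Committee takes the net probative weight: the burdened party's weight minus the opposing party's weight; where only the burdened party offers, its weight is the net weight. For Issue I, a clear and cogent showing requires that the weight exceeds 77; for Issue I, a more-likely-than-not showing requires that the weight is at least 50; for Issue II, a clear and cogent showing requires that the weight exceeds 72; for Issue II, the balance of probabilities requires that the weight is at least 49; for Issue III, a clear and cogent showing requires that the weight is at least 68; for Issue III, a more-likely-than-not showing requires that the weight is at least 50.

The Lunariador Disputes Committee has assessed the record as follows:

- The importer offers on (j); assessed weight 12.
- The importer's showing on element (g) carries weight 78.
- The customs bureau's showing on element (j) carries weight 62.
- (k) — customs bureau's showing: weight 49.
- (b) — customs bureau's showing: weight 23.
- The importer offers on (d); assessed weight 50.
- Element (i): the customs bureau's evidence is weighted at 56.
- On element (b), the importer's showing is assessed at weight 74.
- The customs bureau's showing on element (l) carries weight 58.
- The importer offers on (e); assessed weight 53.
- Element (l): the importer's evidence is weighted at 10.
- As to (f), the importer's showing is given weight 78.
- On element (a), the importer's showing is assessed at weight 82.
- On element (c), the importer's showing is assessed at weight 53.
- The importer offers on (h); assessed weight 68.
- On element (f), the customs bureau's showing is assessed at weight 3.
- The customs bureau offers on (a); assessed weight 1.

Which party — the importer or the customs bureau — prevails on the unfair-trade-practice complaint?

importer

— Issue I —
At Stage I.1 the importer must meet a clear and cogent showing (weight exceeds 77): on (a) the weight is 82 less the opposing 1 gives net 81, which does exceed 77, so (a) meets the standard.
  Stage I.1 carried; the burden remains with the importer.
At Stage I.2 the importer must meet a more-likely-than-not showing (weight is at least 50): on (b) the weight is 74 less the opposing 23 gives net 51, which does reach 50, so (b) meets the standard; on (c) the weight is 53, ≥ 50, so (c) meets the standard.
  All elements met at the final stage.
With every stage satisfied, the importer prevails on this issue.
— Issue II —
Stage II.1 — burden on importer; standard: the balance of probabilities (weight is at least 49).
    (d): 50 ≥ 49 [met]
    (e): 53 ≥ 49 [met]
  Stage II.1 is satisfied; the importer continues to bear the burden.
Stage II.2 — burden on importer; standard: a clear and cogent showing (weight exceeds 72).
    (f): 78 − 3 = 75 > 72 [met]
    (g): 78 > 72 [met]
  Stage II.2 carried; the final stage is satisfied.
All stages carried — the importer prevails on this issue.
— Issue III —
Stage III.1 — burden on importer; standard: a clear and cogent showing (weight is at least 68).
    (h): 68 ≥ 68 [met]
  All elements met. The burden passes to the customs bureau.
Stage III.2 — burden on customs bureau; standard: a more-likely-than-not showing (weight is at least 50).
    (i): 56 ≥ 50 [met]
    (j): 62 − 12 = 50 ≥ 50 [met]
  Stage III.2 is satisfied; the customs bureau continues to bear the burden.
Stage III.3 — burden on customs bureau; standard: a more-likely-than-not showing (weight is at least 50).
    (k): 49 < 50 [not met]
    (l): 58 − 10 = 48 < 50 [not met]
  Not every element is met, so the customs bureau fails to carry Stage III.3.
The analysis ends at Stage III.3; the importer prevails on this issue.
Per-issue: Issue I → importer; Issue II → importer; Issue III → importer. The importer must prevail on every issue; overall, the importer prevails.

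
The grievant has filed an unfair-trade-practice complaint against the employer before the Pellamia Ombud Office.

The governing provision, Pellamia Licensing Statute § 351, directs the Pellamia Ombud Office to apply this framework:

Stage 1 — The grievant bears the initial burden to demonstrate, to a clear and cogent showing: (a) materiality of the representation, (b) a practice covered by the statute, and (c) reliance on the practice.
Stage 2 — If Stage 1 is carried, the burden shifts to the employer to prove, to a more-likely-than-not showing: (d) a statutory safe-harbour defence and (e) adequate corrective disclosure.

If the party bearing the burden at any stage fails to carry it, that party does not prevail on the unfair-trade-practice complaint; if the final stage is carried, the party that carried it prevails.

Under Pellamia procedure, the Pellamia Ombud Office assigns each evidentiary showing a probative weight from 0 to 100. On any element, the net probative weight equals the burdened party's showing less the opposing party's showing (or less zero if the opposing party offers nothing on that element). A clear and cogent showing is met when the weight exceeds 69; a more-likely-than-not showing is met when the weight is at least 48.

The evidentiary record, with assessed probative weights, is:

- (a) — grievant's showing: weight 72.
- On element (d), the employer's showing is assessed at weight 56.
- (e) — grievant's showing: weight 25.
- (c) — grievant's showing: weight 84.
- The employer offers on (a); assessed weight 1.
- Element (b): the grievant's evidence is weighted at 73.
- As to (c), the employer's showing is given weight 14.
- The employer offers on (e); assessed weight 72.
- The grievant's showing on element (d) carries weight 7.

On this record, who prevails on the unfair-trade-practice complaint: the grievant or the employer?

Stage 1 — burden on grievant; standard: a clear and cogent showing (weight exceeds 69).
    (a): 72 − 1 = 71 > 69 [met]
    (b): 73 > 69 [met]
    (c): 84 − 14 = 70 > 69 [met]
  All elements met. The burden passes to the employer.
Stage 2 — burden on employer; standard: a more-likely-than-not showing (weight is at least 48).
    (d): 56 − 7 = 49 ≥ 48 [met]
    (e): 72 − 25 = 47 < 48 [not met]
  Stage 2 not carried; the employer fails its burden.
The analysis ends at Stage 2; the grievant prevails.

grievant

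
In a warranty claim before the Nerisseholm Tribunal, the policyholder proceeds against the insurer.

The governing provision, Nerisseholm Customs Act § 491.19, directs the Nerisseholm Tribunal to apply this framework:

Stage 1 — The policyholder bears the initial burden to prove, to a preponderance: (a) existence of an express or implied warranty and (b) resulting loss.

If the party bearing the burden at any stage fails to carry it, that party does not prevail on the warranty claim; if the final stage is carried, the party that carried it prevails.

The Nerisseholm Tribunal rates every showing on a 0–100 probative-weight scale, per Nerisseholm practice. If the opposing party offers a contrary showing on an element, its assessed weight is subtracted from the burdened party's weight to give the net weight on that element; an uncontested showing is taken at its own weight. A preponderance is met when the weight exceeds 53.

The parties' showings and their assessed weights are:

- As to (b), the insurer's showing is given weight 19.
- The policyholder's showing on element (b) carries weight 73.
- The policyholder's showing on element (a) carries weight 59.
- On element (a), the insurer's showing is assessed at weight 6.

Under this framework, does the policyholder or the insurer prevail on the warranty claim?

insurer

At Stage 1 the policyholder must meet a preponderance (weight exceeds 53): on (a) the weight is 59 less the opposing 6 gives net 53, which does not exceed 53, so (a) does not meet the standard; on (b) the weight is 73 less the opposing 19 gives net 54, > 53, so (b) meets the standard.
  Stage 1 not carried; the policyholder fails its burden.
So the insurer prevails.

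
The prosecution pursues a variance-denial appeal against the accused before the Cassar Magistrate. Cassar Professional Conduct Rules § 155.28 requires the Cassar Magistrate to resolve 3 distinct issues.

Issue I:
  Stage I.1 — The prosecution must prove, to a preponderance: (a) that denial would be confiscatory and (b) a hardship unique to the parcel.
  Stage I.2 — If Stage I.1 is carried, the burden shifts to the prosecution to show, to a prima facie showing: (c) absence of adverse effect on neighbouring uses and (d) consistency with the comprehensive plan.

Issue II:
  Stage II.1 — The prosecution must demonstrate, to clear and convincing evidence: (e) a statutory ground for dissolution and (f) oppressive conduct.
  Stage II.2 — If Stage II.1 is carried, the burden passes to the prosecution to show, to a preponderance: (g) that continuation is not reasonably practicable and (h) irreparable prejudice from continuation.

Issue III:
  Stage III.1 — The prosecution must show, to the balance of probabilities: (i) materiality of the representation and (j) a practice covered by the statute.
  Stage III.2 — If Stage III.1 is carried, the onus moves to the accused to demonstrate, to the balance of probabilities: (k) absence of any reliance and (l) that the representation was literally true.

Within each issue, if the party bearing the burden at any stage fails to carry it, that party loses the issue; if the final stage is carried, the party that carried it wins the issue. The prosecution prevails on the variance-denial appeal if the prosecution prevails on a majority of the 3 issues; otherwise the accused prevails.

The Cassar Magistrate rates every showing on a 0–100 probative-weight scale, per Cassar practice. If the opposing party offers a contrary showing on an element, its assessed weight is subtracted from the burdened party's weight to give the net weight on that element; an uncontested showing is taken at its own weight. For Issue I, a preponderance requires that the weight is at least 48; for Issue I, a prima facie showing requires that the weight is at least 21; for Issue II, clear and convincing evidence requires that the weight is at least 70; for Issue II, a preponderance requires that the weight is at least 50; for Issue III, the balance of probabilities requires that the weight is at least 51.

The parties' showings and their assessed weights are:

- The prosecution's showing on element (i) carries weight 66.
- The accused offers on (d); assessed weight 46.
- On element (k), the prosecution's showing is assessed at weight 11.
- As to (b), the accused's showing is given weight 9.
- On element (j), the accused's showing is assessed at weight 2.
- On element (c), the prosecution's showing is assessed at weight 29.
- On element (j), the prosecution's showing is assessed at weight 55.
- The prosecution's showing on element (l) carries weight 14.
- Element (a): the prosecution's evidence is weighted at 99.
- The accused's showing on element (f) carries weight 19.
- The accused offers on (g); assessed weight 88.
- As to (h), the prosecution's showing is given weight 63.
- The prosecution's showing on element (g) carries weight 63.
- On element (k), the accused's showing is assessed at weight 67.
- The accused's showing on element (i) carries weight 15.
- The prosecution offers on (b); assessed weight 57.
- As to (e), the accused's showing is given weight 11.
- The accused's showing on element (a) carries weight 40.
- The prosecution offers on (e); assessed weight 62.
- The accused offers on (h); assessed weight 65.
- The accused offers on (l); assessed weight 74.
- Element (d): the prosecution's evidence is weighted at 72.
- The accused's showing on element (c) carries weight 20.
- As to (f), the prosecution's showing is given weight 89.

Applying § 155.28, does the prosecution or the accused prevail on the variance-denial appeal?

accused

— Issue I —
Stage I.1 (prosecution, a preponderance, weight is at least 48): (a) net 99−40=59 ≥ 48 — meets; (b) net 57−9=48 ≥ 48 — meets.
  All elements met. The prosecution retains the burden for Stage I.2.
Stage I.2 (prosecution, a prima facie showing, weight is at least 21): (c) net 29−20=9 < 21 — fails; (d) net 72−46=26 ≥ 21 — meets.
  Not every element is met, so the prosecution fails to carry Stage I.2.
The analysis ends at Stage I.2; the accused prevails on this issue.
— Issue II —
Stage II.1 — burden on prosecution; standard: clear and convincing evidence (weight is at least 70).
    (e): 62 − 11 = 51 < 70 [not met]
    (f): 89 − 19 = 70 ≥ 70 [met]
  Stage II.1 not carried; the prosecution fails its burden.
So the accused prevails on this issue.
— Issue III —
Stage III.1 (prosecution, the balance of probabilities, weight is at least 51): (i) net 66−15=51 ≥ 51 — meets; (j) net 55−2=53 ≥ 51 — meets.
  Stage III.1 carried; the burden shifts to the accused.
Stage III.2 (accused, the balance of probabilities, weight is at least 51): (k) net 67−11=56 ≥ 51 — meets; (l) net 74−14=60 ≥ 51 — meets.
  All elements met at the final stage.
All stages carried — the accused prevails on this issue.
Per-issue: Issue I → accused; Issue II → accused; Issue III → accused. The prosecution must prevail on a majority of issues; overall, the accused prevails.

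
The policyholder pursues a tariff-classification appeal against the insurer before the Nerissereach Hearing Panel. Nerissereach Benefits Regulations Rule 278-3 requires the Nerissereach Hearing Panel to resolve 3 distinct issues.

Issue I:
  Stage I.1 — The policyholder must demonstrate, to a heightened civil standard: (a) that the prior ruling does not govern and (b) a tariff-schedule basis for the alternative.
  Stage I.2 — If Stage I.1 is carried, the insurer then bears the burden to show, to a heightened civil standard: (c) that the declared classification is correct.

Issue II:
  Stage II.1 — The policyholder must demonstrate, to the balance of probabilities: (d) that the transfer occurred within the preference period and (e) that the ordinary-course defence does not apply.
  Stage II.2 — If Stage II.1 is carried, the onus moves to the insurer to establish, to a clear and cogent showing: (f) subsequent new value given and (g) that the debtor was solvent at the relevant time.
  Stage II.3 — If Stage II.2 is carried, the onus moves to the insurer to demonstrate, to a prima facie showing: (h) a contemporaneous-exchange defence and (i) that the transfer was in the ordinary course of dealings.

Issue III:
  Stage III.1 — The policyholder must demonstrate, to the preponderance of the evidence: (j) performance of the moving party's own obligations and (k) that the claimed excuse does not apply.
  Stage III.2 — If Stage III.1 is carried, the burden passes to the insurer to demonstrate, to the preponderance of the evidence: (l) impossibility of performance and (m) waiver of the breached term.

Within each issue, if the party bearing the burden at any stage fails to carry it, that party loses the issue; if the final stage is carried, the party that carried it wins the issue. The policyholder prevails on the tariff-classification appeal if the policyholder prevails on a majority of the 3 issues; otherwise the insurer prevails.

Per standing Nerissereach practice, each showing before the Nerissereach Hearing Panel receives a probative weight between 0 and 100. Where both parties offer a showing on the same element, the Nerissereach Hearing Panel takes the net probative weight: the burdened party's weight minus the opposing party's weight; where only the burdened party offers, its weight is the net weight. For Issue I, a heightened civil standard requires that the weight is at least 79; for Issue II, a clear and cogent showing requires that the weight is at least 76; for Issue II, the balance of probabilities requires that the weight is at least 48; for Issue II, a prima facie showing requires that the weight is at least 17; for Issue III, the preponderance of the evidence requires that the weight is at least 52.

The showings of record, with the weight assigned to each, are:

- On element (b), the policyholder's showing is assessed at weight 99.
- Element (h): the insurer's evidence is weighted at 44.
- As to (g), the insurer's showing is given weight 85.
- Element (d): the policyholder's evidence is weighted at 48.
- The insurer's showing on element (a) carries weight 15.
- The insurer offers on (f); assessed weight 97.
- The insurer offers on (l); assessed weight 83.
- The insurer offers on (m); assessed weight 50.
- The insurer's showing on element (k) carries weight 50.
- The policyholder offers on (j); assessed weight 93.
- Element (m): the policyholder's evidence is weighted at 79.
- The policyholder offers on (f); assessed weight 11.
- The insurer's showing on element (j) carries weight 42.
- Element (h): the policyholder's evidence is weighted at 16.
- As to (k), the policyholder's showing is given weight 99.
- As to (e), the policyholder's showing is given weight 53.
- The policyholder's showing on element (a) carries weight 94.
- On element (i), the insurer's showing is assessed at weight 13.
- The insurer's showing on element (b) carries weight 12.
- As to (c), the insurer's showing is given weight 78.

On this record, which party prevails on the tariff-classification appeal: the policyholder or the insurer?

— Issue I —
Stage I.1 — burden on policyholder; standard: a heightened civil standard (weight is at least 79).
    (a): 94 − 15 = 79 ≥ 79 [met]
    (b): 99 − 12 = 87 ≥ 79 [met]
  Stage I.1 carried; the burden shifts to the insurer.
Stage I.2 — burden on insurer; standard: a heightened civil standard (weight is at least 79).
    (c): 78 < 79 [not met]
  Stage I.2 not carried; the insurer fails its burden.
The policyholder prevails on this issue.
— Issue II —
Stage II.1 — burden on policyholder; standard: the balance of probabilities (weight is at least 48).
    (d): 48 ≥ 48 [met]
    (e): 53 ≥ 48 [met]
  Stage II.1 is satisfied; the onus moves to the insurer.
Stage II.2 — burden on insurer; standard: a clear and cogent showing (weight is at least 76).
    (f): 97 − 11 = 86 ≥ 76 [met]
    (g): 85 ≥ 76 [met]
  All elements met. The insurer retains the burden for Stage II.3.
Stage II.3 — burden on insurer; standard: a prima facie showing (weight is at least 17).
    (h): 44 − 16 = 28 ≥ 17 [met]
    (i): 13 < 17 [not met]
  Not every element is met, so the insurer fails to carry Stage II.3.
The analysis ends at Stage II.3; the policyholder prevails on this issue.
— Issue III —
At Stage III.1 the policyholder must meet the preponderance of the evidence (weight is at least 52): on (j) the weight is 93 less the opposing 42 gives net 51, which does not reach 52, so (j) does not meet the standard; on (k) the weight is 99 less the opposing 50 gives net 49, which does not reach 52, so (k) does not meet the standard.
  Stage III.1 not carried; the policyholder fails its burden.
The analysis ends at Stage III.1; the insurer prevails on this issue.
Per-issue: Issue I → policyholder; Issue II → policyholder; Issue III → insurer. The policyholder must prevail on a majority of issues; overall, the policyholder prevails.

policyholder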